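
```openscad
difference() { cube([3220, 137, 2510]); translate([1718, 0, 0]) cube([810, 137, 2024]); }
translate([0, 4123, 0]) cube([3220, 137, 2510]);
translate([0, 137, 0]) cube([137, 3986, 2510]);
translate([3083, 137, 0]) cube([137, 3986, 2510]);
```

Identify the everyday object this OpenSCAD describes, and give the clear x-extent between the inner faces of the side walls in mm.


A single room. The interior width is 2946 mm.

Four walls enclosing a rectangle with a door in the front wall — a room. Outside width 3220 minus two 137 mm walls gives 2946 mm.


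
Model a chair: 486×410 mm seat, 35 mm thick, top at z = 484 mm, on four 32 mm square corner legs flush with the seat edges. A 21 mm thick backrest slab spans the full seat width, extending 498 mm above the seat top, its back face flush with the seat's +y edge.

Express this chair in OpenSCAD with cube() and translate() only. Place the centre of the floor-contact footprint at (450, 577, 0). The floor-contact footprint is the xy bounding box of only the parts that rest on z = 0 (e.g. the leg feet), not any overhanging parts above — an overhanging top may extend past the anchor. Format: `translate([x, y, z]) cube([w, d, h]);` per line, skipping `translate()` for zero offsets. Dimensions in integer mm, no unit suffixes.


translate([207, 372, 449]) cube([486, 410, 35]);
translate([207, 372, 0]) cube([32, 32, 449]);
translate([661, 372, 0]) cube([32, 32, 449]);
translate([207, 750, 0]) cube([32, 32, 449]);
translate([661, 750, 0]) cube([32, 32, 449]);
translate([207, 761, 484]) cube([486, 21, 498]);


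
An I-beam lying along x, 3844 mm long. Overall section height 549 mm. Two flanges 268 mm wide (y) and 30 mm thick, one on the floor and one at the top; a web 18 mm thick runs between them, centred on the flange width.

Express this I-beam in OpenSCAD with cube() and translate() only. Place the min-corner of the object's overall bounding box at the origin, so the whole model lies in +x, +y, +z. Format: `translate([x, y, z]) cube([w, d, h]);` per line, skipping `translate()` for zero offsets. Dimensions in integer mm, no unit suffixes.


cube([3844, 268, 30]);
translate([0, 125, 30]) cube([3844, 18, 489]);
translate([0, 0, 519]) cube([3844, 268, 30]);


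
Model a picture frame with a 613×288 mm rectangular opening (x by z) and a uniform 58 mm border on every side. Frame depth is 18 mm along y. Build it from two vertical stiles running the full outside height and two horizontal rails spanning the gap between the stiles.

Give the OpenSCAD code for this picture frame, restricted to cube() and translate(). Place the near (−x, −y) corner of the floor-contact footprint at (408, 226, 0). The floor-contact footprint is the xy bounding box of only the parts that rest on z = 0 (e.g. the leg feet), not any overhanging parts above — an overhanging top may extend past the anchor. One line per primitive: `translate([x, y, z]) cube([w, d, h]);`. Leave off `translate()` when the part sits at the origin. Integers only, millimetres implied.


translate([408, 226, 0]) cube([58, 18, 404]);
translate([1079, 226, 0]) cube([58, 18, 404]);
translate([466, 226, 0]) cube([613, 18, 58]);
translate([466, 226, 346]) cube([613, 18, 58]);


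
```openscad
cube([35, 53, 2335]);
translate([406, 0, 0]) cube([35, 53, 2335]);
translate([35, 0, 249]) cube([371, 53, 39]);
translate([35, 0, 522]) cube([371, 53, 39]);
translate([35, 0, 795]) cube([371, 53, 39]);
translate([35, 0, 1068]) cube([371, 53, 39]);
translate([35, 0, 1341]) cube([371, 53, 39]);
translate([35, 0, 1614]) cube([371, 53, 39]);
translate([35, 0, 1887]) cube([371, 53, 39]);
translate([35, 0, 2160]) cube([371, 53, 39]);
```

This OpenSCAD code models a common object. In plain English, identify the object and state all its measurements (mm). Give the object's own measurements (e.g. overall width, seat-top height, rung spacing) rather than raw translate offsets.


A straight ladder. Two 35×53 mm vertical rails, 2335 mm tall, stand 441 mm apart (outside-to-outside) with their front faces coplanar on the −y side. 8 rungs, each 53 mm deep and 39 mm tall, span between the inner faces of the rails, front faces flush with the rails. The lowest rung's underside is at z = 249 mm and rungs are spaced 273 mm apart (underside to underside).


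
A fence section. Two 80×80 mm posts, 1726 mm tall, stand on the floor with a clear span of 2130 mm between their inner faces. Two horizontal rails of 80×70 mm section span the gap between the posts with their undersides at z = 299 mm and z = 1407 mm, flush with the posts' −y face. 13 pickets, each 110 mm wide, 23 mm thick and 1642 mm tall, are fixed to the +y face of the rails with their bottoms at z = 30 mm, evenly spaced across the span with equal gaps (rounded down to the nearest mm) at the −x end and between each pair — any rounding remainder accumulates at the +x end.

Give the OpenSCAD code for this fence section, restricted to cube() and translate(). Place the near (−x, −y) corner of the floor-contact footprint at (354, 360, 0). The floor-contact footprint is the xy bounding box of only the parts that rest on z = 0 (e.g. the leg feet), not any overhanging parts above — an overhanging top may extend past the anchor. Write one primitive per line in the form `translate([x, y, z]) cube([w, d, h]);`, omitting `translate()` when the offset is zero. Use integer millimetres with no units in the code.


translate([354, 360, 0]) cube([80, 80, 1726]);
translate([2564, 360, 0]) cube([80, 80, 1726]);
translate([434, 360, 299]) cube([2130, 80, 70]);
translate([434, 360, 1407]) cube([2130, 80, 70]);
translate([484, 440, 30]) cube([110, 23, 1642]);
translate([644, 440, 30]) cube([110, 23, 1642]);
translate([804, 440, 30]) cube([110, 23, 1642]);
translate([964, 440, 30]) cube([110, 23, 1642]);
translate([1124, 440, 30]) cube([110, 23, 1642]);
translate([1284, 440, 30]) cube([110, 23, 1642]);
translate([1444, 440, 30]) cube([110, 23, 1642]);
translate([1604, 440, 30]) cube([110, 23, 1642]);
translate([1764, 440, 30]) cube([110, 23, 1642]);
translate([1924, 440, 30]) cube([110, 23, 1642]);
translate([2084, 440, 30]) cube([110, 23, 1642]);
translate([2244, 440, 30]) cube([110, 23, 1642]);
translate([2404, 440, 30]) cube([110, 23, 1642]);


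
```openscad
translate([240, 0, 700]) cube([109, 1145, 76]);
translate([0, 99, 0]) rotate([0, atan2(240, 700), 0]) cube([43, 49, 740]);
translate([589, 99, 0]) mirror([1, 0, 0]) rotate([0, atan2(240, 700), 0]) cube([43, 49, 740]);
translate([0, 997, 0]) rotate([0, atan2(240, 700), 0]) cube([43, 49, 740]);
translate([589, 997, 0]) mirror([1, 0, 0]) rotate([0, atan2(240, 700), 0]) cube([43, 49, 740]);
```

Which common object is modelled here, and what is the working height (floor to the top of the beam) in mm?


A sawhorse. The overall height is 776 mm.

A beam across two mirrored pairs of raked legs — a sawhorse. The beam's underside is at z = 700 (matching the legs' vertical rise in atan2(240, 700)) and the beam is 76 mm tall, so its top is at 700 + 76 = 776 mm. The raked legs top out at the beam's underside, so that is the highest point.


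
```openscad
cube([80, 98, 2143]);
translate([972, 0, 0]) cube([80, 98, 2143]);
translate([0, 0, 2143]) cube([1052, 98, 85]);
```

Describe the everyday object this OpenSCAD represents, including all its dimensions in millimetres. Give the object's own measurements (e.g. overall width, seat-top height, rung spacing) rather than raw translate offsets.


A door frame. The clear opening is 892 mm wide and 2143 mm high. Two 80 mm wide jambs, 98 mm deep, stand either side of the opening from the floor to the top of the opening. A 85 mm thick head sits across the top of both jambs, spanning the full outside width of the frame.


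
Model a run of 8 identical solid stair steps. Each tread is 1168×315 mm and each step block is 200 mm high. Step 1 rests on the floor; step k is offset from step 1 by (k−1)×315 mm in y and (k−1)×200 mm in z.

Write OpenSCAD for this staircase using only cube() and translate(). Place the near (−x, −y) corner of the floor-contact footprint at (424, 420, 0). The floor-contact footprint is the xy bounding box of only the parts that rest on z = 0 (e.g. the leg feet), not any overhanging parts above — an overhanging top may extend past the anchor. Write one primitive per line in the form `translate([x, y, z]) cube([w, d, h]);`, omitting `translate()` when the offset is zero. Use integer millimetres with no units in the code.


translate([424, 420, 0]) cube([1168, 315, 200]);
translate([424, 735, 200]) cube([1168, 315, 200]);
translate([424, 1050, 400]) cube([1168, 315, 200]);
translate([424, 1365, 600]) cube([1168, 315, 200]);
translate([424, 1680, 800]) cube([1168, 315, 200]);
translate([424, 1995, 1000]) cube([1168, 315, 200]);
translate([424, 2310, 1200]) cube([1168, 315, 200]);
translate([424, 2625, 1400]) cube([1168, 315, 200]);


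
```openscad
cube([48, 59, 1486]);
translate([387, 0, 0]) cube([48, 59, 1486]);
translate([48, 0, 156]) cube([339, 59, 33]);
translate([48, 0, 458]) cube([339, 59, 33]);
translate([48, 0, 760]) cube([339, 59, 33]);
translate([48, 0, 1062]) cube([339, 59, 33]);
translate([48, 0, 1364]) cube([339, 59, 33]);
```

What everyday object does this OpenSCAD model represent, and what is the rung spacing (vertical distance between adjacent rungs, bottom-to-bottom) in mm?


A ladder. The rung spacing is 302 mm.

Two tall 48×59 posts with 5 short bars between them — a ladder. Adjacent rungs sit at z = 156 and z = 458, so the spacing is 458 − 156 = 302 mm.


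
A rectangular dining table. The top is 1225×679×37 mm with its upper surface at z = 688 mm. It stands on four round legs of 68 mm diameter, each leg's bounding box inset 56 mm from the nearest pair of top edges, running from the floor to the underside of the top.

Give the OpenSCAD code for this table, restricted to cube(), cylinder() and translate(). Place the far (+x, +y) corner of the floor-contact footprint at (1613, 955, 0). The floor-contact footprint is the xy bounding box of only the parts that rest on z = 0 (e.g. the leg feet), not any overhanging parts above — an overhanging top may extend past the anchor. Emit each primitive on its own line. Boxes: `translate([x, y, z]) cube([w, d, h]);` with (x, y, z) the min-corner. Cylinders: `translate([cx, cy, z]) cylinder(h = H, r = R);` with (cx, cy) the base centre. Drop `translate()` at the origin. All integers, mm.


translate([444, 332, 651]) cube([1225, 679, 37]);
translate([534, 422, 0]) cylinder(h = 651, r = 34);
translate([1579, 422, 0]) cylinder(h = 651, r = 34);
translate([534, 921, 0]) cylinder(h = 651, r = 34);
translate([1579, 921, 0]) cylinder(h = 651, r = 34);


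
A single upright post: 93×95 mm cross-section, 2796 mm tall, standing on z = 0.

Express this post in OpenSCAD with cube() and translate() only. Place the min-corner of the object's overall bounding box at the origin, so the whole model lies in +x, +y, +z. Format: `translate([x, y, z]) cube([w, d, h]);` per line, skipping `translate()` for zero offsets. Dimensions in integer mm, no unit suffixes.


cube([93, 95, 2796]);


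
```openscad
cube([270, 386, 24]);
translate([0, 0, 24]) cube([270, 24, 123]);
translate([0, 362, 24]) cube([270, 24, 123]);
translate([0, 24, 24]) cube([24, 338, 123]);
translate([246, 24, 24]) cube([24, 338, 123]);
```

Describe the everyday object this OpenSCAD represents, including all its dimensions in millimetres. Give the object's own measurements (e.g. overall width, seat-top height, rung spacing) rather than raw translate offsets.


An open-topped rectangular box: outside dimensions 270×386×147 mm, with a uniform wall and base thickness of 24 mm. The base is a full 270×386 slab on the floor; four walls sit on top of the base. The front and back walls (the −y and +y sides) span the full width; the two side walls fit between them.


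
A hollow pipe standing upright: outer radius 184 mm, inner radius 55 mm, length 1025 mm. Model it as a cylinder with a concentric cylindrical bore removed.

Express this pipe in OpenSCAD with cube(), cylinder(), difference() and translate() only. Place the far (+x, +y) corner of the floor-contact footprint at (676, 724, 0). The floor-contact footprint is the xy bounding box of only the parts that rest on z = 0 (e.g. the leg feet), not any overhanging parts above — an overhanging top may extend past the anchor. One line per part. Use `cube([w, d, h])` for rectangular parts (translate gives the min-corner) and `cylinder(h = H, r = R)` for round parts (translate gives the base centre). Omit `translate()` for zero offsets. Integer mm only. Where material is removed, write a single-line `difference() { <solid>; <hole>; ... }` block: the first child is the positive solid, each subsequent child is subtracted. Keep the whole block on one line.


difference() { translate([492, 540, 0]) cylinder(h = 1025, r = 184); translate([492, 540, 0]) cylinder(h = 1025, r = 55); }


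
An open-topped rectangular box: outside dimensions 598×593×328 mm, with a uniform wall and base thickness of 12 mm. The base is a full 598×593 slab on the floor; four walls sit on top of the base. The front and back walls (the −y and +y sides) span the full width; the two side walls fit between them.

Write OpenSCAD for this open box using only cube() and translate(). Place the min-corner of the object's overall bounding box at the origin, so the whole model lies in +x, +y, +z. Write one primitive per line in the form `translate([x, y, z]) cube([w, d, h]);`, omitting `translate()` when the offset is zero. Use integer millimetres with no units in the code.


cube([598, 593, 12]);
translate([0, 0, 12]) cube([598, 12, 316]);
translate([0, 581, 12]) cube([598, 12, 316]);
translate([0, 12, 12]) cube([12, 569, 316]);
translate([586, 12, 12]) cube([12, 569, 316]);


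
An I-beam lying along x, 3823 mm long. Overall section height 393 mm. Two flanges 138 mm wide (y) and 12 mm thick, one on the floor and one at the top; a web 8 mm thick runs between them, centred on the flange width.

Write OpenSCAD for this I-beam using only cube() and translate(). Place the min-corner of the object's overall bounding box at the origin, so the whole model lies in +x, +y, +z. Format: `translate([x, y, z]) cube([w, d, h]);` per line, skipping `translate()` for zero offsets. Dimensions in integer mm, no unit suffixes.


cube([3823, 138, 12]);
translate([0, 65, 12]) cube([3823, 8, 369]);
translate([0, 0, 381]) cube([3823, 138, 12]);


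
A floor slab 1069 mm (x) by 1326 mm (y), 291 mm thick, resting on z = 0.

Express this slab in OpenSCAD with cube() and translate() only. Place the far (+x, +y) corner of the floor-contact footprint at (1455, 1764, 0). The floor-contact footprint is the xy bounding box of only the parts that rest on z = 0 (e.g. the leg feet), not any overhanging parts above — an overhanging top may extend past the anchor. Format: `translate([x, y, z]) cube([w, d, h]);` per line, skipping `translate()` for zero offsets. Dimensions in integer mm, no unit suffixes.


translate([386, 438, 0]) cube([1069, 1326, 291]);


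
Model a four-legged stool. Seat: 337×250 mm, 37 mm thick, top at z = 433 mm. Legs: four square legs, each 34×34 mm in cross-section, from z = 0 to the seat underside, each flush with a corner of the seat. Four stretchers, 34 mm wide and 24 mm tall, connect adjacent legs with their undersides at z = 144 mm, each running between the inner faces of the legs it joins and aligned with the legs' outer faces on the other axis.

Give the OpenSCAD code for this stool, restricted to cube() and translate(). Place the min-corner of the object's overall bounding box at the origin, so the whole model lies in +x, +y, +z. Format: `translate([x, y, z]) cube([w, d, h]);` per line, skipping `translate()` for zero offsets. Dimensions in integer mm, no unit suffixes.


translate([0, 0, 396]) cube([337, 250, 37]);
cube([34, 34, 396]);
translate([303, 0, 0]) cube([34, 34, 396]);
translate([0, 216, 0]) cube([34, 34, 396]);
translate([303, 216, 0]) cube([34, 34, 396]);
translate([34, 0, 144]) cube([269, 34, 24]);
translate([34, 216, 144]) cube([269, 34, 24]);
translate([0, 34, 144]) cube([34, 182, 24]);
translate([303, 34, 144]) cube([34, 182, 24]);


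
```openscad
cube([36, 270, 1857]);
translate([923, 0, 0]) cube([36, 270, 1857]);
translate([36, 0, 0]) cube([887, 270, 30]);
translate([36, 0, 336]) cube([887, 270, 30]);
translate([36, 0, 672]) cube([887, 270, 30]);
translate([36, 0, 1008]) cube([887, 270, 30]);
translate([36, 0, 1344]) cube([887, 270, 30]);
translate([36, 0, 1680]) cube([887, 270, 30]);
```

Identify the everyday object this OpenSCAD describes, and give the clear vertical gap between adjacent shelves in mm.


A bookshelf. The clear shelf gap is 306 mm.

Two tall side panels with 6 horizontal boards between them — a bookshelf. The first two shelf undersides are at z = 0 and z = 336; with shelf thickness 30, the clear gap is 336 − 0 − 30 = 306 mm.


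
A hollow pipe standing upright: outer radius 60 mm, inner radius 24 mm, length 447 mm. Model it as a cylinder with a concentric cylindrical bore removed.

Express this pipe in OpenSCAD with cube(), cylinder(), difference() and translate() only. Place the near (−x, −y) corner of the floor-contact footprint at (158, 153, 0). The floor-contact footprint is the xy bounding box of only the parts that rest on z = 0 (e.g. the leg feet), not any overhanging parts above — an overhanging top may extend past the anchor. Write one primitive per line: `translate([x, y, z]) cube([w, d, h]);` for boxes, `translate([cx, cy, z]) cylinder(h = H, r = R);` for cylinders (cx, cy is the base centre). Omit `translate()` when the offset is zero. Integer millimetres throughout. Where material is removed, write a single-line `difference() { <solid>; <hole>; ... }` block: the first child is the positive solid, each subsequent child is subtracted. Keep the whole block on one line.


difference() { translate([218, 213, 0]) cylinder(h = 447, r = 60); translate([218, 213, 0]) cylinder(h = 447, r = 24); }


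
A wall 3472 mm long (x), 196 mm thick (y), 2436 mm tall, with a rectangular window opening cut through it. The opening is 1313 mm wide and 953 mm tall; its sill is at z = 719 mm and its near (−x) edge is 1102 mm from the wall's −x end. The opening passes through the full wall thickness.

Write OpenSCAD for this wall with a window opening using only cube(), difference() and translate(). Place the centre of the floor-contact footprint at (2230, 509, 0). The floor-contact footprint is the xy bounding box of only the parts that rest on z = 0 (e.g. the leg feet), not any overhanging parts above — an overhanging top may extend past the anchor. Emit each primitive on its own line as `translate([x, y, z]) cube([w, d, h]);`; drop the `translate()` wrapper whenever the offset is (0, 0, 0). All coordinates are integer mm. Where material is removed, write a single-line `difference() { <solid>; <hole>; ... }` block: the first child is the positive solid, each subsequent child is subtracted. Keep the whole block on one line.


difference() { translate([494, 411, 0]) cube([3472, 196, 2436]); translate([1596, 411, 719]) cube([1313, 196, 953]); }


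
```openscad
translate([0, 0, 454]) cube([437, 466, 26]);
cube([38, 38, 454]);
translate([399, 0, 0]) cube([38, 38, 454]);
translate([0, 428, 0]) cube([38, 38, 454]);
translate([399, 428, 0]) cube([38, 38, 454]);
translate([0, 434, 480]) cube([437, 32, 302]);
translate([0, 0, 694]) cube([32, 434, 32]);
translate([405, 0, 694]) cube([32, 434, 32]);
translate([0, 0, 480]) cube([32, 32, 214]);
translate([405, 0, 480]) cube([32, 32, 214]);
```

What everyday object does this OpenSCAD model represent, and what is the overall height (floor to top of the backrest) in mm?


A chair. The overall height is 782 mm.

A slab on four corner posts with a tall panel at the back — a chair. The seat slab sits at z = 454 with thickness 26, and the 302 mm backrest starts at the seat top, so the overall height is 454 + 26 + 302 = 782 mm.


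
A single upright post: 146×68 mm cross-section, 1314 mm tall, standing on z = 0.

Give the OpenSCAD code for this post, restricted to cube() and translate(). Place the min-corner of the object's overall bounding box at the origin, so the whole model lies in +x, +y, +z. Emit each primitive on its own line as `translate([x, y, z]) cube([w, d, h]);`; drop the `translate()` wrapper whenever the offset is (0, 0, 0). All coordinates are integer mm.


cube([146, 68, 1314]);


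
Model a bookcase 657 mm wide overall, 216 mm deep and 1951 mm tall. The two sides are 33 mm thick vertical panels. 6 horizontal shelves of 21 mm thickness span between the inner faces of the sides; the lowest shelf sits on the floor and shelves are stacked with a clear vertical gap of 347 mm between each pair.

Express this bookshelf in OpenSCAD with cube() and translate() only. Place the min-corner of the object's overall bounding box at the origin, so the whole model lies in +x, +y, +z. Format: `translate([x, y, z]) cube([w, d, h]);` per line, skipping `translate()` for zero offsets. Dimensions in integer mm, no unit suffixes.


cube([33, 216, 1951]);
translate([624, 0, 0]) cube([33, 216, 1951]);
translate([33, 0, 0]) cube([591, 216, 21]);
translate([33, 0, 368]) cube([591, 216, 21]);
translate([33, 0, 736]) cube([591, 216, 21]);
translate([33, 0, 1104]) cube([591, 216, 21]);
translate([33, 0, 1472]) cube([591, 216, 21]);
translate([33, 0, 1840]) cube([591, 216, 21]);


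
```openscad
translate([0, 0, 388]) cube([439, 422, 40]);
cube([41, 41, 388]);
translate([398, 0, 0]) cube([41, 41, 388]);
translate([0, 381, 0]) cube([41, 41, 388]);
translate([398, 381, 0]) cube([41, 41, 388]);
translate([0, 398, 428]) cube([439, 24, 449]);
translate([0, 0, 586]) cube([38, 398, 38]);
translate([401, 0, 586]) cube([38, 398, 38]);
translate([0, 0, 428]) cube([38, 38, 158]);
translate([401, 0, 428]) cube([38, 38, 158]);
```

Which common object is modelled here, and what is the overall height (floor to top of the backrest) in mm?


A chair. The overall height is 877 mm.

A slab on four corner posts with a tall panel at the back — a chair. The seat slab sits at z = 388 with thickness 40, and the 449 mm backrest starts at the seat top, so the overall height is 388 + 40 + 449 = 877 mm.


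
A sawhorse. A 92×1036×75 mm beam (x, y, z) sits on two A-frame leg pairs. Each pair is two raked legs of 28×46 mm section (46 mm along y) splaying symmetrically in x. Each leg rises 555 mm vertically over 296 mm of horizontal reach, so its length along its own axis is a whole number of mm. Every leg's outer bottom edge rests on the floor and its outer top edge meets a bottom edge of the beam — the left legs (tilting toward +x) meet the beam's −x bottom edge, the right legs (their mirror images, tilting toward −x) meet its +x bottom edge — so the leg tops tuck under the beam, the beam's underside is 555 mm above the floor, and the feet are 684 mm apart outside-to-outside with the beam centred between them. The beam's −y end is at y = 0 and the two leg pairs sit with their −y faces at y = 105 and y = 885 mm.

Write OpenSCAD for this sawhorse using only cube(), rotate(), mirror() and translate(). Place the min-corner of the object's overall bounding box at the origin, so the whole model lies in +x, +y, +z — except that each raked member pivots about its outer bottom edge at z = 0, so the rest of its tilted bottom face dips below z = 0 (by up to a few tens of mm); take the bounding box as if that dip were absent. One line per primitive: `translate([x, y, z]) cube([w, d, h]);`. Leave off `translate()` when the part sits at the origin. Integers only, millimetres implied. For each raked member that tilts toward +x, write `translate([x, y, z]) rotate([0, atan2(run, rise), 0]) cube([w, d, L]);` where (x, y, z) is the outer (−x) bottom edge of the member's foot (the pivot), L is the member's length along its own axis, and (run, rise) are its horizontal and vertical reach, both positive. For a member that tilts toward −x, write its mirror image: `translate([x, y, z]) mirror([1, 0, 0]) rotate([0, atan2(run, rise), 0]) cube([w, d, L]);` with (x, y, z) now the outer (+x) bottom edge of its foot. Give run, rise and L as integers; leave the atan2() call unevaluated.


// leg length = √(296² + 555²) = 629
// right-leg outer foot x = 2·296 + 92 = 684
// beam min-corner = (296, 0, 555)
translate([296, 0, 555]) cube([92, 1036, 75]);
translate([0, 105, 0]) rotate([0, atan2(296, 555), 0]) cube([28, 46, 629]);
translate([684, 105, 0]) mirror([1, 0, 0]) rotate([0, atan2(296, 555), 0]) cube([28, 46, 629]);
translate([0, 885, 0]) rotate([0, atan2(296, 555), 0]) cube([28, 46, 629]);
translate([684, 885, 0]) mirror([1, 0, 0]) rotate([0, atan2(296, 555), 0]) cube([28, 46, 629]);


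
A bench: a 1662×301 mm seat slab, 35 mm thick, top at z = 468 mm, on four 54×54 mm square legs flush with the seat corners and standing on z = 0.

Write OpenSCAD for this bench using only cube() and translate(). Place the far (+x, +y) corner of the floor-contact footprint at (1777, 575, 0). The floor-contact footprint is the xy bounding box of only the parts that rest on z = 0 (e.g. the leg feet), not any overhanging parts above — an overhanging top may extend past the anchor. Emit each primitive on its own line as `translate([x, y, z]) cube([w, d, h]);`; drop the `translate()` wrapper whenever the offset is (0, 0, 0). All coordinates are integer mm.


translate([115, 274, 433]) cube([1662, 301, 35]);
translate([115, 274, 0]) cube([54, 54, 433]);
translate([115, 521, 0]) cube([54, 54, 433]);
translate([1723, 274, 0]) cube([54, 54, 433]);
translate([1723, 521, 0]) cube([54, 54, 433]);


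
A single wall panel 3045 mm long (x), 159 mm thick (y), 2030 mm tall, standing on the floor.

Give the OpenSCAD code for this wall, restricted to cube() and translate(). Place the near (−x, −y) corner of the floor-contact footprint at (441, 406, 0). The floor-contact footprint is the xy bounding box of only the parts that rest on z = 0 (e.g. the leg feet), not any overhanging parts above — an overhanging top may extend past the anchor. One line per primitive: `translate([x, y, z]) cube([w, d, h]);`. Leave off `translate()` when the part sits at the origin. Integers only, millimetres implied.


translate([441, 406, 0]) cube([3045, 159, 2030]);


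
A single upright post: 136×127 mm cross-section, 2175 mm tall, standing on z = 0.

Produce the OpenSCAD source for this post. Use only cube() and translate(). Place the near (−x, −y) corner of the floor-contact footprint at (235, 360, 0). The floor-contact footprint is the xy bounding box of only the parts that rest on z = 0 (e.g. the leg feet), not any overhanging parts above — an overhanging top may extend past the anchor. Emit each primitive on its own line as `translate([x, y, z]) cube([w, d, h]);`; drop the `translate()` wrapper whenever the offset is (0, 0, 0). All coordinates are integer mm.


translate([235, 360, 0]) cube([136, 127, 2175]);


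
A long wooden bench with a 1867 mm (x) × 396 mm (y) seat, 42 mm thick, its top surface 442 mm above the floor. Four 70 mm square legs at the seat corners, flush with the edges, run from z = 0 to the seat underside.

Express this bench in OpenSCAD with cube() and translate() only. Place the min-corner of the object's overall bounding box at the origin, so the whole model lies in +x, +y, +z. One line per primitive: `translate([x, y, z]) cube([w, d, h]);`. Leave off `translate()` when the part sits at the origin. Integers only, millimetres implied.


translate([0, 0, 400]) cube([1867, 396, 42]);
cube([70, 70, 400]);
translate([0, 326, 0]) cube([70, 70, 400]);
translate([1797, 0, 0]) cube([70, 70, 400]);
translate([1797, 326, 0]) cube([70, 70, 400]);


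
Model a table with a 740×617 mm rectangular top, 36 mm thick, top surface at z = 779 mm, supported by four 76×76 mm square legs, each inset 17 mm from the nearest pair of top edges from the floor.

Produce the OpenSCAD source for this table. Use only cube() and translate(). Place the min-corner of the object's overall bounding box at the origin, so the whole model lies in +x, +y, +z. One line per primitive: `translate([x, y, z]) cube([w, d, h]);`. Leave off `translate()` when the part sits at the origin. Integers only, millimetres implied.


// leg_h = 779 - 36 = 743
translate([0, 0, 743]) cube([740, 617, 36]);
translate([17, 17, 0]) cube([76, 76, 743]);
translate([647, 17, 0]) cube([76, 76, 743]);
translate([17, 524, 0]) cube([76, 76, 743]);
translate([647, 524, 0]) cube([76, 76, 743]);


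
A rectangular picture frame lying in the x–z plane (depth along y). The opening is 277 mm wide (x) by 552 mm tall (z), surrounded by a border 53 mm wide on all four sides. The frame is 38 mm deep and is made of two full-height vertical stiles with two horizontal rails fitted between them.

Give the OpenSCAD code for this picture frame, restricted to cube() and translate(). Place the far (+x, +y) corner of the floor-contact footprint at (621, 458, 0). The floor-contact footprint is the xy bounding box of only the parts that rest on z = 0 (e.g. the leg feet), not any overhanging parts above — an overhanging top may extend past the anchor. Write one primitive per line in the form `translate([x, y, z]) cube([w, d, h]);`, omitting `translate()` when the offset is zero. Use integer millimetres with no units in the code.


translate([238, 420, 0]) cube([53, 38, 658]);
translate([568, 420, 0]) cube([53, 38, 658]);
translate([291, 420, 0]) cube([277, 38, 53]);
translate([291, 420, 605]) cube([277, 38, 53]);


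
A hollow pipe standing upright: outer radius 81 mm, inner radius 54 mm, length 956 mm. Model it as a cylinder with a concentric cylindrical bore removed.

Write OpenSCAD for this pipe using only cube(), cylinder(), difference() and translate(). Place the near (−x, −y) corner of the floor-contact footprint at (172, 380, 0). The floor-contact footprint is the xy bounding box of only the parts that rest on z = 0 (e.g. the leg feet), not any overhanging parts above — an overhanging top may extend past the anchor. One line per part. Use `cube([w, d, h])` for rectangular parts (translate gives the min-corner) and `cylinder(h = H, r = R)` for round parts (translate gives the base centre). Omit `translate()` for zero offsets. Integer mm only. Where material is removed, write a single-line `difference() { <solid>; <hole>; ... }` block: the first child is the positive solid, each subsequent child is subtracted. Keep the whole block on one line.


difference() { translate([253, 461, 0]) cylinder(h = 956, r = 81); translate([253, 461, 0]) cylinder(h = 956, r = 54); }


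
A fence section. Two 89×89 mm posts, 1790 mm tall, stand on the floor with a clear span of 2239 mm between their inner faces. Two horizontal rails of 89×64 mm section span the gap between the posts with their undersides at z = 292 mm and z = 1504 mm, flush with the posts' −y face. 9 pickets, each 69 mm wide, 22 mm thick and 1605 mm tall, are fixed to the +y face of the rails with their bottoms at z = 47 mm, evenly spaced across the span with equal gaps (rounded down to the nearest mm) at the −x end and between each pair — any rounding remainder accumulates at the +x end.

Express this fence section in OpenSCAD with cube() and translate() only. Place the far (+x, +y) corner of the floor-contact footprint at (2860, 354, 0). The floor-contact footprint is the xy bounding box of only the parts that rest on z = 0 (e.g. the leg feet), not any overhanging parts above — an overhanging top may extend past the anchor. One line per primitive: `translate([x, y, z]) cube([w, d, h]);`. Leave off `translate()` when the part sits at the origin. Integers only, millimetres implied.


translate([443, 265, 0]) cube([89, 89, 1790]);
translate([2771, 265, 0]) cube([89, 89, 1790]);
translate([532, 265, 292]) cube([2239, 89, 64]);
translate([532, 265, 1504]) cube([2239, 89, 64]);
translate([693, 354, 47]) cube([69, 22, 1605]);
translate([923, 354, 47]) cube([69, 22, 1605]);
translate([1153, 354, 47]) cube([69, 22, 1605]);
translate([1383, 354, 47]) cube([69, 22, 1605]);
translate([1613, 354, 47]) cube([69, 22, 1605]);
translate([1843, 354, 47]) cube([69, 22, 1605]);
translate([2073, 354, 47]) cube([69, 22, 1605]);
translate([2303, 354, 47]) cube([69, 22, 1605]);
translate([2533, 354, 47]) cube([69, 22, 1605]);


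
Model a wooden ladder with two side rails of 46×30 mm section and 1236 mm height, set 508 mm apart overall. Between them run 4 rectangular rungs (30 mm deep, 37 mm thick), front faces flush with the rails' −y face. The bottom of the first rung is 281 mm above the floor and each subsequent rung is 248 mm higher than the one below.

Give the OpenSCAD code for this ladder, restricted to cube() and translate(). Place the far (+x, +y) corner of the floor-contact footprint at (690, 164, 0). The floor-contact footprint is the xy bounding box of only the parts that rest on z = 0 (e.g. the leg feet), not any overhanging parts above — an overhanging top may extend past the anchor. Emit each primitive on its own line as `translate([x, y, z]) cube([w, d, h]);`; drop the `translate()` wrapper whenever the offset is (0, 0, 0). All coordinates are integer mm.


// rung span = 508 - 2*46 = 416
// rung[k] z = 281 + k*248
translate([182, 134, 0]) cube([46, 30, 1236]);
translate([644, 134, 0]) cube([46, 30, 1236]);
translate([228, 134, 281]) cube([416, 30, 37]);
translate([228, 134, 529]) cube([416, 30, 37]);
translate([228, 134, 777]) cube([416, 30, 37]);
translate([228, 134, 1025]) cube([416, 30, 37]);


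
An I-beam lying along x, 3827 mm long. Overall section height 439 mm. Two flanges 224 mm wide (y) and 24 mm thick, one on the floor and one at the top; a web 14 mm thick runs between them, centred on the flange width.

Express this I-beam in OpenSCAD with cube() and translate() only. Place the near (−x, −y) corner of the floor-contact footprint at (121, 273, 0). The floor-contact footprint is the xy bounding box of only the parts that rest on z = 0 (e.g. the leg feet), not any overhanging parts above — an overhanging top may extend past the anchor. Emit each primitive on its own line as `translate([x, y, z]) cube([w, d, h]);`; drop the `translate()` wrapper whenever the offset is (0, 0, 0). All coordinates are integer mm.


translate([121, 273, 0]) cube([3827, 224, 24]);
translate([121, 378, 24]) cube([3827, 14, 391]);
translate([121, 273, 415]) cube([3827, 224, 24]);


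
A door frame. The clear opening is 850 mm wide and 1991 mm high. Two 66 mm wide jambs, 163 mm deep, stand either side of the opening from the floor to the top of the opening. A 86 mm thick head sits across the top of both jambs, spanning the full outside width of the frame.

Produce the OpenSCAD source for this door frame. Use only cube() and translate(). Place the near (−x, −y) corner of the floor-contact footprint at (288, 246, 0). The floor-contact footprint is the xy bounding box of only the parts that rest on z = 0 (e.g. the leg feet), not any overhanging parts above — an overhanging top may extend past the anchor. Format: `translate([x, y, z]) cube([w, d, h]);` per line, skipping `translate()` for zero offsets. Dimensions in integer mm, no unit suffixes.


translate([288, 246, 0]) cube([66, 163, 1991]);
translate([1204, 246, 0]) cube([66, 163, 1991]);
translate([288, 246, 1991]) cube([982, 163, 86]);


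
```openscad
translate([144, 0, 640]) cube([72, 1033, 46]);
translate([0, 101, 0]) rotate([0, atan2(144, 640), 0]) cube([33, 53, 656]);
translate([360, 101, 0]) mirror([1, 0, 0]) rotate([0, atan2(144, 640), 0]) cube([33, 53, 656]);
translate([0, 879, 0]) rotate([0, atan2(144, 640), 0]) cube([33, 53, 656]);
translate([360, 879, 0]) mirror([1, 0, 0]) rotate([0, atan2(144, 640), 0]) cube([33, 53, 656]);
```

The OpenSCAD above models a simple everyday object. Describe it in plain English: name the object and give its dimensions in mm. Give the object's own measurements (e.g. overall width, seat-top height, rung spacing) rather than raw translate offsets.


A sawhorse. A 72×1033×46 mm beam (x, y, z) sits on two A-frame leg pairs. Each pair is two raked legs of 33×53 mm section (53 mm along y) splaying symmetrically in x. Each leg rises 640 mm vertically over 144 mm of horizontal reach and is 656 mm long along its own axis. Every leg's outer bottom edge rests on the floor and its outer top edge meets a bottom edge of the beam — the left legs (tilting toward +x) meet the beam's −x bottom edge, the right legs (their mirror images, tilting toward −x) meet its +x bottom edge — so the leg tops tuck under the beam, the beam's underside is 640 mm above the floor, and the feet are 360 mm apart outside-to-outside with the beam centred between them. The two leg pairs are set in 101 mm from either end of the beam.


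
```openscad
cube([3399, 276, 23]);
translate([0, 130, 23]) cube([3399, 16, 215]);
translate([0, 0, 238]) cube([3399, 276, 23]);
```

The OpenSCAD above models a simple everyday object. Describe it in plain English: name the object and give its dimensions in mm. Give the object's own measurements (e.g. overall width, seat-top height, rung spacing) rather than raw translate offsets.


An I-beam lying along x, 3399 mm long. Overall section height 261 mm. Two flanges 276 mm wide (y) and 23 mm thick, one on the floor and one at the top; a web 16 mm thick runs between them, centred on the flange width.


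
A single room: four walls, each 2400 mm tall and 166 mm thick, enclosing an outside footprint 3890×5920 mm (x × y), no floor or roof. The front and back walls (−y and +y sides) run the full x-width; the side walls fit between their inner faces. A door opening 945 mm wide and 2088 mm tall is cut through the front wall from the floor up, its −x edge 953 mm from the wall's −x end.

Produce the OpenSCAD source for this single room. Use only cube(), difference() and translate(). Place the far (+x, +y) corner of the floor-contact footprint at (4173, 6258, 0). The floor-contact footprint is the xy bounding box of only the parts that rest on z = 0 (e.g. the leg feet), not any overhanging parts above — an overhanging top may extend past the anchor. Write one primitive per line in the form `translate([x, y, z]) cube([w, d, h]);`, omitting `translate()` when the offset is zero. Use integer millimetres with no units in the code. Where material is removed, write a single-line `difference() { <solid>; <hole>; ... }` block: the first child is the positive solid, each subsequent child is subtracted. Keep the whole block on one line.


difference() { translate([283, 338, 0]) cube([3890, 166, 2400]); translate([1236, 338, 0]) cube([945, 166, 2088]); }
translate([283, 6092, 0]) cube([3890, 166, 2400]);
translate([283, 504, 0]) cube([166, 5588, 2400]);
translate([4007, 504, 0]) cube([166, 5588, 2400]);


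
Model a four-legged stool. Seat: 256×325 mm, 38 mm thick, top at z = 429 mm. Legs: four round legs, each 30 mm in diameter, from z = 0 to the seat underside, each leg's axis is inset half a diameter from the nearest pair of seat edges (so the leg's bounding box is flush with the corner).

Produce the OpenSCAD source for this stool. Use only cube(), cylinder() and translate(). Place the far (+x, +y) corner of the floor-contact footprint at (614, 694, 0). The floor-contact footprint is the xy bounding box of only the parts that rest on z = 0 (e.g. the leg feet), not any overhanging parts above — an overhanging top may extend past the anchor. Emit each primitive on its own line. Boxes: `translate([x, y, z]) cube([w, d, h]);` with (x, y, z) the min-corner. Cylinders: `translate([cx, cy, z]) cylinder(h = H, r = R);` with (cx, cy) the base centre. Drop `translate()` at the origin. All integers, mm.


translate([358, 369, 391]) cube([256, 325, 38]);
translate([373, 384, 0]) cylinder(h = 391, r = 15);
translate([599, 384, 0]) cylinder(h = 391, r = 15);
translate([373, 679, 0]) cylinder(h = 391, r = 15);
translate([599, 679, 0]) cylinder(h = 391, r = 15);


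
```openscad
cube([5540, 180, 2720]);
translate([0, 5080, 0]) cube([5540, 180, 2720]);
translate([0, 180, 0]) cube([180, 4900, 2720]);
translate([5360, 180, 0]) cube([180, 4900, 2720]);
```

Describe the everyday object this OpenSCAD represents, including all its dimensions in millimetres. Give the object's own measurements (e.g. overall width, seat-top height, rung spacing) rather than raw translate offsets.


The wall frame of a small rectangular building: four walls, each 2720 mm tall and 180 mm thick, enclosing a footprint 5540 mm (x) by 5260 mm (y) outside-to-outside, with no floor or roof. The front and back walls (the −y and +y sides) span the full width; the two side walls fit between them.
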